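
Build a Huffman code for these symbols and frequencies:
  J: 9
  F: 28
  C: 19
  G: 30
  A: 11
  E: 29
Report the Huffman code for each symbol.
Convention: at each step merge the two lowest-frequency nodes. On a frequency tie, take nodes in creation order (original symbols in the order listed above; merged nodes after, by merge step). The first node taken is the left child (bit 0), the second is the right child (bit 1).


Huffman tree construction:
Step 1: Merge J(9) + A(11) = 20
Step 2: Merge C(19) + (J+A)(20) = 39
Step 3: Merge F(28) + E(29) = 57
Step 4: Merge G(30) + (C+(J+A))(39) = 69
Step 5: Merge (F+E)(57) + (G+(C+(J+A)))(69) = 126
Read each symbol's code off the tree from the root (left child = 0, right child = 1).

Codes:
  J: 1110 (length 4)
  F: 00 (length 2)
  C: 110 (length 3)
  G: 10 (length 2)
  A: 1111 (length 4)
  E: 01 (length 2)
Average code length: 311/126 = 2.4683 bits/symbol


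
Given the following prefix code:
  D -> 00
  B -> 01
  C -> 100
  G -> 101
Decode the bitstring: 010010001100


Decoding step by step:
Bits 01 -> B
Bits 00 -> D
Bits 100 -> C
Bits 01 -> B
Bits 100 -> C


Decoded message: BDCBC


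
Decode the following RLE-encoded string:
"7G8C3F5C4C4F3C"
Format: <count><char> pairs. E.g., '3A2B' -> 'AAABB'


Expanding each <count><char> pair:
  7G -> 'GGGGGGG'
  8C -> 'CCCCCCCC'
  3F -> 'FFF'
  5C -> 'CCCCC'
  4C -> 'CCCC'
  4F -> 'FFFF'
  3C -> 'CCC'

Decoded = GGGGGGGCCCCCCCCFFFCCCCCCCCCFFFFCCC


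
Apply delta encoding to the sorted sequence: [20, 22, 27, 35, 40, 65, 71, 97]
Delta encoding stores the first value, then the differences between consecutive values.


First value: 20
Deltas:
  22 - 20 = 2
  27 - 22 = 5
  35 - 27 = 8
  40 - 35 = 5
  65 - 40 = 25
  71 - 65 = 6
  97 - 71 = 26


Delta encoded: [20, 2, 5, 8, 5, 25, 6, 26]


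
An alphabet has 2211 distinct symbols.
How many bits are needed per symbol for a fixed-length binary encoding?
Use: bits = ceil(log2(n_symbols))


log2(2211) = 11.1105
Bracket: 2^11 = 2048 < 2211 <= 2^12 = 4096
So ceil(log2(2211)) = 12

bits = ceil(log2(2211)) = ceil(11.1105) = 12 bits


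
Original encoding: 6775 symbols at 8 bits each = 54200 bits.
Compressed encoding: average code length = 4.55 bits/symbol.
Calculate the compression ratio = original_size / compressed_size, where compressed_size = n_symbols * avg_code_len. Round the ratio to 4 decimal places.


original_size = n_symbols * orig_bits = 6775 * 8 = 54200 bits
compressed_size = n_symbols * avg_code_len = 6775 * 4.55 = 30826.25 bits
ratio = original_size / compressed_size = 54200 / 30826.25 = 1.7582

Compression ratio = 1.7582


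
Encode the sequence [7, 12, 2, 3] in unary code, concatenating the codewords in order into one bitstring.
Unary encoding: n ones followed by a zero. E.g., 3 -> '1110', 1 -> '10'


Encode each number as n ones followed by a terminating 0:
  7 -> 11111110 (8 bits)
  12 -> 1111111111110 (13 bits)
  2 -> 110 (3 bits)
  3 -> 1110 (4 bits)
Total length = 8 + 13 + 3 + 4 = 28 bits.

Unary([7, 12, 2, 3]) = 1111111011111111111101101110 (28 bits)


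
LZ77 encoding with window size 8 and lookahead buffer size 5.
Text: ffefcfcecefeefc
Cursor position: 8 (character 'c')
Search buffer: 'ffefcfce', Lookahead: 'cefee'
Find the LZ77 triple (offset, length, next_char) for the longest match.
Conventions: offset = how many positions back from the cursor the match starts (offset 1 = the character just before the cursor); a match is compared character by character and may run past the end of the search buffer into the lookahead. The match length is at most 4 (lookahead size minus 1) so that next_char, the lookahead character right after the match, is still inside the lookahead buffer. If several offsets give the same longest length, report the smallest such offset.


Try each offset into the search buffer:
  offset=1 (pos 7, char 'e'): match length 0
  offset=2 (pos 6, char 'c'): match length 2
  offset=3 (pos 5, char 'f'): match length 0
  offset=4 (pos 4, char 'c'): match length 1
  offset=5 (pos 3, char 'f'): match length 0
  offset=6 (pos 2, char 'e'): match length 0
  offset=7 (pos 1, char 'f'): match length 0
  offset=8 (pos 0, char 'f'): match length 0
Longest match has length 2 at offset 2.
next_char = character at position 8 + 2 = 10 -> 'f'

Best match: offset=2, length=2 (matching 'ce' starting at position 6)
LZ77 triple: (2, 2, 'f')


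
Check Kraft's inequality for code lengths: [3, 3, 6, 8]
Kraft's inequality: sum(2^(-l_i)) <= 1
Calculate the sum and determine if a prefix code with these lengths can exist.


Sum = 2^(-3) + 2^(-3) + 2^(-6) + 2^(-8)
    = 0.125 + 0.125 + 0.015625 + 0.00390625
    = 69/256 = 0.26953125
Since 0.26953125 <= 1, Kraft's inequality IS satisfied.
A prefix code with these lengths CAN exist.

Kraft sum = 0.26953125. Satisfied.


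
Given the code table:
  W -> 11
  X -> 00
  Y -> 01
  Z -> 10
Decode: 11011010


Decoding:
11 -> W
01 -> Y
10 -> Z
10 -> Z


Result: WYZZ


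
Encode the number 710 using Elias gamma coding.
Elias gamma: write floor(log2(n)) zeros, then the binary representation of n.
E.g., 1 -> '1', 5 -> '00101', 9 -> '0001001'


num_bits = floor(log2(710)) + 1 = 10
leading_zeros = num_bits - 1 = 9
binary(710) = 1011000110

Elias gamma(710) = '000000000' + '1011000110' = 0000000001011000110 (19 bits)


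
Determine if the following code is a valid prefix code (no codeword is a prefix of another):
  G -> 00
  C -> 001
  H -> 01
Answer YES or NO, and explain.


Checking each pair (does one codeword prefix another?):
  G='00' vs C='001': prefix -- VIOLATION

NO -- this is NOT a valid prefix code. G (00) is a prefix of C (001).


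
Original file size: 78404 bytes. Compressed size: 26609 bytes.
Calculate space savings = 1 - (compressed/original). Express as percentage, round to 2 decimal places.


ratio = compressed/original = 26609/78404 = 0.339383
savings = 1 - ratio = 1 - 0.339383 = 0.660617
as a percentage: 0.660617 * 100 = 66.06%

Space savings = 1 - 26609/78404 = 66.06%


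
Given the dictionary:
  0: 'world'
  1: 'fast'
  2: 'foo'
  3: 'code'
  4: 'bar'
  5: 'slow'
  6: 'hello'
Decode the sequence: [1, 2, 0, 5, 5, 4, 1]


Look up each index in the dictionary:
  1 -> 'fast'
  2 -> 'foo'
  0 -> 'world'
  5 -> 'slow'
  5 -> 'slow'
  4 -> 'bar'
  1 -> 'fast'

Decoded: "fast foo world slow slow bar fast"


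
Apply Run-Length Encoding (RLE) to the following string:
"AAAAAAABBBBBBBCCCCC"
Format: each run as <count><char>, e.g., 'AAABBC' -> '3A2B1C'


Scanning runs left to right:
  i=0: run of 'A' x 7 -> '7A'
  i=7: run of 'B' x 7 -> '7B'
  i=14: run of 'C' x 5 -> '5C'

RLE = 7A7B5C


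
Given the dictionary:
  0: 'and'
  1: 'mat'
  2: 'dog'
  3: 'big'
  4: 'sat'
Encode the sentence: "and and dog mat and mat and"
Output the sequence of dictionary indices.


Look up each word in the dictionary:
  'and' -> 0
  'and' -> 0
  'dog' -> 2
  'mat' -> 1
  'and' -> 0
  'mat' -> 1
  'and' -> 0

Encoded: [0, 0, 2, 1, 0, 1, 0]


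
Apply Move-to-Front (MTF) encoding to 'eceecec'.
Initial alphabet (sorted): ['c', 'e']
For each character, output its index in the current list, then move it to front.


MTF encoding:
'e': index 1 in ['c', 'e'] -> ['e', 'c']
'c': index 1 in ['e', 'c'] -> ['c', 'e']
'e': index 1 in ['c', 'e'] -> ['e', 'c']
'e': index 0 in ['e', 'c'] -> ['e', 'c']
'c': index 1 in ['e', 'c'] -> ['c', 'e']
'e': index 1 in ['c', 'e'] -> ['e', 'c']
'c': index 1 in ['e', 'c'] -> ['c', 'e']


Output: [1, 1, 1, 0, 1, 1, 1]


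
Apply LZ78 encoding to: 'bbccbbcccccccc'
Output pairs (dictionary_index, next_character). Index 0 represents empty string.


LZ78 encoding steps:
Dictionary: {0: ''}
Step 1: w='' (idx 0), next='b' -> output (0, 'b'), add 'b' as idx 1
Step 2: w='b' (idx 1), next='c' -> output (1, 'c'), add 'bc' as idx 2
Step 3: w='' (idx 0), next='c' -> output (0, 'c'), add 'c' as idx 3
Step 4: w='b' (idx 1), next='b' -> output (1, 'b'), add 'bb' as idx 4
Step 5: w='c' (idx 3), next='c' -> output (3, 'c'), add 'cc' as idx 5
Step 6: w='cc' (idx 5), next='c' -> output (5, 'c'), add 'ccc' as idx 6
Step 7: w='ccc' (idx 6), end of input -> output (6, '')


Encoded: [(0, 'b'), (1, 'c'), (0, 'c'), (1, 'b'), (3, 'c'), (5, 'c'), (6, '')]


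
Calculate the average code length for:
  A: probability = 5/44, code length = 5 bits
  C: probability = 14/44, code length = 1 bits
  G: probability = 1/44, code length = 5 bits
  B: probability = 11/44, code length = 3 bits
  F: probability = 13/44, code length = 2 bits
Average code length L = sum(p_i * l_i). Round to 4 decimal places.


Weighted contributions p_i * l_i:
  A: (5/44) * 5 = 25/44
  C: (14/44) * 1 = 14/44
  G: (1/44) * 5 = 5/44
  B: (11/44) * 3 = 33/44
  F: (13/44) * 2 = 26/44
Sum = (25 + 14 + 5 + 33 + 26)/44 = 103/44

L = 103/44 = 2.3409 bits/symbol


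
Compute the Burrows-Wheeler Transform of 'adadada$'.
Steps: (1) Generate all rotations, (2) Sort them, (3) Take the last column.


Rotations (sorted):
  0: $adadada -> last char: a
  1: a$adadad -> last char: d
  2: ada$adad -> last char: d
  3: adada$ad -> last char: d
  4: adadada$ -> last char: $
  5: da$adada -> last char: a
  6: dada$ada -> last char: a
  7: dadada$a -> last char: a


BWT = addd$aaa


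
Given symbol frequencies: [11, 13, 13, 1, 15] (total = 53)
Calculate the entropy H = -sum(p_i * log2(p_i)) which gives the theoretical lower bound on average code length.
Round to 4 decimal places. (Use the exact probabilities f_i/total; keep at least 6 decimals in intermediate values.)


Per-symbol terms -p_i * log2(p_i) with p_i = f_i/53:
  p = 11/53 = 0.207547: log2(p) = -2.268489, -p*log2(p) = 0.470818
  p = 13/53 = 0.245283: log2(p) = -2.027481, -p*log2(p) = 0.497307
  p = 13/53 = 0.245283: log2(p) = -2.027481, -p*log2(p) = 0.497307
  p = 1/53 = 0.018868: log2(p) = -5.727920, -p*log2(p) = 0.108074
  p = 15/53 = 0.283019: log2(p) = -1.821030, -p*log2(p) = 0.515386
H = 0.470818 + 0.497307 + 0.497307 + 0.108074 + 0.515386 = 2.088892

H = 2.0889 bits/symbol


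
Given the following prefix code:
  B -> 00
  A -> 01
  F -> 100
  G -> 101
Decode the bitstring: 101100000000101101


Decoding step by step:
Bits 101 -> G
Bits 100 -> F
Bits 00 -> B
Bits 00 -> B
Bits 00 -> B
Bits 101 -> G
Bits 101 -> G


Decoded message: GFBBBGG


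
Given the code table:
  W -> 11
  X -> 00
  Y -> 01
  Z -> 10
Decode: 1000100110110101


Decoding:
10 -> Z
00 -> X
10 -> Z
01 -> Y
10 -> Z
11 -> W
01 -> Y
01 -> Y


Result: ZXZYZWYY


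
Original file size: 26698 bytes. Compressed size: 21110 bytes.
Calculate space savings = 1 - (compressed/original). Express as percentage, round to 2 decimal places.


ratio = compressed/original = 21110/26698 = 0.790696
savings = 1 - ratio = 1 - 0.790696 = 0.209304
as a percentage: 0.209304 * 100 = 20.93%

Space savings = 1 - 21110/26698 = 20.93%


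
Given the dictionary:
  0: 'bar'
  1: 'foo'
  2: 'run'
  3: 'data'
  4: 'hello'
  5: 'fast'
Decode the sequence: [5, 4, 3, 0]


Look up each index in the dictionary:
  5 -> 'fast'
  4 -> 'hello'
  3 -> 'data'
  0 -> 'bar'

Decoded: "fast hello data bar"


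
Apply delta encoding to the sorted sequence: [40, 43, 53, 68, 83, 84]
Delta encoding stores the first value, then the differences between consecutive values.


First value: 40
Deltas:
  43 - 40 = 3
  53 - 43 = 10
  68 - 53 = 15
  83 - 68 = 15
  84 - 83 = 1


Delta encoded: [40, 3, 10, 15, 15, 1]


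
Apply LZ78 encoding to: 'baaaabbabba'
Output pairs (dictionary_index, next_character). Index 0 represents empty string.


LZ78 encoding steps:
Dictionary: {0: ''}
Step 1: w='' (idx 0), next='b' -> output (0, 'b'), add 'b' as idx 1
Step 2: w='' (idx 0), next='a' -> output (0, 'a'), add 'a' as idx 2
Step 3: w='a' (idx 2), next='a' -> output (2, 'a'), add 'aa' as idx 3
Step 4: w='a' (idx 2), next='b' -> output (2, 'b'), add 'ab' as idx 4
Step 5: w='b' (idx 1), next='a' -> output (1, 'a'), add 'ba' as idx 5
Step 6: w='b' (idx 1), next='b' -> output (1, 'b'), add 'bb' as idx 6
Step 7: w='a' (idx 2), end of input -> output (2, '')


Encoded: [(0, 'b'), (0, 'a'), (2, 'a'), (2, 'b'), (1, 'a'), (1, 'b'), (2, '')]


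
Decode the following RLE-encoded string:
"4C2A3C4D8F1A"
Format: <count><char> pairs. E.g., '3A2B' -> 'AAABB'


Expanding each <count><char> pair:
  4C -> 'CCCC'
  2A -> 'AA'
  3C -> 'CCC'
  4D -> 'DDDD'
  8F -> 'FFFFFFFF'
  1A -> 'A'

Decoded = CCCCAACCCDDDDFFFFFFFFA


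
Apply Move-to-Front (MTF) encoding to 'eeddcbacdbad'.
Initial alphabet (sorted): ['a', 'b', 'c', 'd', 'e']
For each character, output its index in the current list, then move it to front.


MTF encoding:
'e': index 4 in ['a', 'b', 'c', 'd', 'e'] -> ['e', 'a', 'b', 'c', 'd']
'e': index 0 in ['e', 'a', 'b', 'c', 'd'] -> ['e', 'a', 'b', 'c', 'd']
'd': index 4 in ['e', 'a', 'b', 'c', 'd'] -> ['d', 'e', 'a', 'b', 'c']
'd': index 0 in ['d', 'e', 'a', 'b', 'c'] -> ['d', 'e', 'a', 'b', 'c']
'c': index 4 in ['d', 'e', 'a', 'b', 'c'] -> ['c', 'd', 'e', 'a', 'b']
'b': index 4 in ['c', 'd', 'e', 'a', 'b'] -> ['b', 'c', 'd', 'e', 'a']
'a': index 4 in ['b', 'c', 'd', 'e', 'a'] -> ['a', 'b', 'c', 'd', 'e']
'c': index 2 in ['a', 'b', 'c', 'd', 'e'] -> ['c', 'a', 'b', 'd', 'e']
'd': index 3 in ['c', 'a', 'b', 'd', 'e'] -> ['d', 'c', 'a', 'b', 'e']
'b': index 3 in ['d', 'c', 'a', 'b', 'e'] -> ['b', 'd', 'c', 'a', 'e']
'a': index 3 in ['b', 'd', 'c', 'a', 'e'] -> ['a', 'b', 'd', 'c', 'e']
'd': index 2 in ['a', 'b', 'd', 'c', 'e'] -> ['d', 'a', 'b', 'c', 'e']


Output: [4, 0, 4, 0, 4, 4, 4, 2, 3, 3, 3, 2]


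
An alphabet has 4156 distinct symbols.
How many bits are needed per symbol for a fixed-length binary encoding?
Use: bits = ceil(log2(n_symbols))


log2(4156) = 12.021
Bracket: 2^12 = 4096 < 4156 <= 2^13 = 8192
So ceil(log2(4156)) = 13

bits = ceil(log2(4156)) = ceil(12.021) = 13 bits


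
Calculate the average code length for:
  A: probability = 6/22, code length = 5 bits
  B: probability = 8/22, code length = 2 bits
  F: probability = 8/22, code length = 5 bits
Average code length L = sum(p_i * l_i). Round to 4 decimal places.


Weighted contributions p_i * l_i:
  A: (6/22) * 5 = 30/22
  B: (8/22) * 2 = 16/22
  F: (8/22) * 5 = 40/22
Sum = (30 + 16 + 40)/22 = 86/22

L = 86/22 = 3.9091 bits/symbol


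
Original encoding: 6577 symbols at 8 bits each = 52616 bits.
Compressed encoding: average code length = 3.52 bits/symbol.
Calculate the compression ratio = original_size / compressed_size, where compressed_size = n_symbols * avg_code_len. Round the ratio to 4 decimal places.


original_size = n_symbols * orig_bits = 6577 * 8 = 52616 bits
compressed_size = n_symbols * avg_code_len = 6577 * 3.52 = 23151.04 bits
ratio = original_size / compressed_size = 52616 / 23151.04 = 2.2727

Compression ratio = 2.2727


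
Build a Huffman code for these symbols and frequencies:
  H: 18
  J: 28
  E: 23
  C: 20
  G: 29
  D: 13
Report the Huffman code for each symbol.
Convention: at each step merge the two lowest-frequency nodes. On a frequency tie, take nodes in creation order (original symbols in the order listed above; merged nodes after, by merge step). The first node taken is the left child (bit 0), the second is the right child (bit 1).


Huffman tree construction:
Step 1: Merge D(13) + H(18) = 31
Step 2: Merge C(20) + E(23) = 43
Step 3: Merge J(28) + G(29) = 57
Step 4: Merge (D+H)(31) + (C+E)(43) = 74
Step 5: Merge (J+G)(57) + ((D+H)+(C+E))(74) = 131
Read each symbol's code off the tree from the root (left child = 0, right child = 1).

Codes:
  H: 101 (length 3)
  J: 00 (length 2)
  E: 111 (length 3)
  C: 110 (length 3)
  G: 01 (length 2)
  D: 100 (length 3)
Average code length: 336/131 = 2.5649 bits/symbol


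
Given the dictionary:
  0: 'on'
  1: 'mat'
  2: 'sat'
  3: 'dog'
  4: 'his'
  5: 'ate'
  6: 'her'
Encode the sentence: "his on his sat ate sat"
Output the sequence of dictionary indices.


Look up each word in the dictionary:
  'his' -> 4
  'on' -> 0
  'his' -> 4
  'sat' -> 2
  'ate' -> 5
  'sat' -> 2

Encoded: [4, 0, 4, 2, 5, 2]


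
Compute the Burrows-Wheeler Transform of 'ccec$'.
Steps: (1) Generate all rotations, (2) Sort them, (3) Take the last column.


Rotations (sorted):
  0: $ccec -> last char: c
  1: c$cce -> last char: e
  2: ccec$ -> last char: $
  3: cec$c -> last char: c
  4: ec$cc -> last char: c


BWT = ce$cc


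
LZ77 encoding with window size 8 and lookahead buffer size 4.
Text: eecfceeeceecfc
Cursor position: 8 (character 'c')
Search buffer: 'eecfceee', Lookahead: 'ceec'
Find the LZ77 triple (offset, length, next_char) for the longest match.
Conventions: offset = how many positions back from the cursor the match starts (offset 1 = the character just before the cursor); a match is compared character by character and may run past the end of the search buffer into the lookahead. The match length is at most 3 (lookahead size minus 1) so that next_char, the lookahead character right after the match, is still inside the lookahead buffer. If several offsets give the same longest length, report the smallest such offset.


Try each offset into the search buffer:
  offset=1 (pos 7, char 'e'): match length 0
  offset=2 (pos 6, char 'e'): match length 0
  offset=3 (pos 5, char 'e'): match length 0
  offset=4 (pos 4, char 'c'): match length 3
  offset=5 (pos 3, char 'f'): match length 0
  offset=6 (pos 2, char 'c'): match length 1
  offset=7 (pos 1, char 'e'): match length 0
  offset=8 (pos 0, char 'e'): match length 0
Longest match has length 3 at offset 4.
next_char = character at position 8 + 3 = 11 -> 'c'

Best match: offset=4, length=3 (matching 'cee' starting at position 4)
LZ77 triple: (4, 3, 'c')


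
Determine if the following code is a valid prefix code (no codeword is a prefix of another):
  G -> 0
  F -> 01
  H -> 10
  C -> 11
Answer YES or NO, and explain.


Checking each pair (does one codeword prefix another?):
  G='0' vs F='01': prefix -- VIOLATION

NO -- this is NOT a valid prefix code. G (0) is a prefix of F (01).


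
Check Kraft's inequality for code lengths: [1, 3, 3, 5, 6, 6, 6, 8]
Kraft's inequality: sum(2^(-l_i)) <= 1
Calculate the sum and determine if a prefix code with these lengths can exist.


Sum = 2^(-1) + 2^(-3) + 2^(-3) + 2^(-5) + 2^(-6) + 2^(-6) + 2^(-6) + 2^(-8)
    = 0.5 + 0.125 + 0.125 + 0.03125 + 0.015625 + 0.015625 + 0.015625 + 0.00390625
    = 213/256 = 0.83203125
Since 0.83203125 <= 1, Kraft's inequality IS satisfied.
A prefix code with these lengths CAN exist.

Kraft sum = 0.83203125. Satisfied.


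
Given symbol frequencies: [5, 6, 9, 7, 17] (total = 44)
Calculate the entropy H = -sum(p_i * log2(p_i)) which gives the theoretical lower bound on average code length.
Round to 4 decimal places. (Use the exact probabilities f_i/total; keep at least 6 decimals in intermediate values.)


Per-symbol terms -p_i * log2(p_i) with p_i = f_i/44:
  p = 5/44 = 0.113636: log2(p) = -3.137504, -p*log2(p) = 0.356534
  p = 6/44 = 0.136364: log2(p) = -2.874469, -p*log2(p) = 0.391973
  p = 9/44 = 0.204545: log2(p) = -2.289507, -p*log2(p) = 0.468308
  p = 7/44 = 0.159091: log2(p) = -2.652077, -p*log2(p) = 0.421921
  p = 17/44 = 0.386364: log2(p) = -1.371969, -p*log2(p) = 0.530079
H = 0.356534 + 0.391973 + 0.468308 + 0.421921 + 0.530079 = 2.168815

H = 2.1688 bits/symbol


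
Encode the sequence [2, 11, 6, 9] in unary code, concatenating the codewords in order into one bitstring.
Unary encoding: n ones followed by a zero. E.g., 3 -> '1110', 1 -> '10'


Encode each number as n ones followed by a terminating 0:
  2 -> 110 (3 bits)
  11 -> 111111111110 (12 bits)
  6 -> 1111110 (7 bits)
  9 -> 1111111110 (10 bits)
Total length = 3 + 12 + 7 + 10 = 32 bits.

Unary([2, 11, 6, 9]) = 11011111111111011111101111111110 (32 bits)


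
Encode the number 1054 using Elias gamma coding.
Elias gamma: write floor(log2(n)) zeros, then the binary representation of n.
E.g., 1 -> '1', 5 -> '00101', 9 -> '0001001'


num_bits = floor(log2(1054)) + 1 = 11
leading_zeros = num_bits - 1 = 10
binary(1054) = 10000011110

Elias gamma(1054) = '0000000000' + '10000011110' = 000000000010000011110 (21 bits)


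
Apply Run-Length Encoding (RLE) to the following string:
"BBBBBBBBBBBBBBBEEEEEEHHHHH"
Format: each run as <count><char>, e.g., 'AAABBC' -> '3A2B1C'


Scanning runs left to right:
  i=0: run of 'B' x 15 -> '15B'
  i=15: run of 'E' x 6 -> '6E'
  i=21: run of 'H' x 5 -> '5H'

RLE = 15B6E5H


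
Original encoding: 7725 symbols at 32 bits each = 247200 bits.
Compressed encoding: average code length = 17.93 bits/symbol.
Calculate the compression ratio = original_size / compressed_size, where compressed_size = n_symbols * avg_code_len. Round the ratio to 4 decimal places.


original_size = n_symbols * orig_bits = 7725 * 32 = 247200 bits
compressed_size = n_symbols * avg_code_len = 7725 * 17.93 = 138509.25 bits
ratio = original_size / compressed_size = 247200 / 138509.25 = 1.7847

Compression ratio = 1.7847


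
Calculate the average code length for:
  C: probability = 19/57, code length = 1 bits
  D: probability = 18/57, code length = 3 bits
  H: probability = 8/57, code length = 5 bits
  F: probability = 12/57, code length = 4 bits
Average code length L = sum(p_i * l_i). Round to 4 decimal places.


Weighted contributions p_i * l_i:
  C: (19/57) * 1 = 19/57
  D: (18/57) * 3 = 54/57
  H: (8/57) * 5 = 40/57
  F: (12/57) * 4 = 48/57
Sum = (19 + 54 + 40 + 48)/57 = 161/57

L = 161/57 = 2.8246 bits/symbol


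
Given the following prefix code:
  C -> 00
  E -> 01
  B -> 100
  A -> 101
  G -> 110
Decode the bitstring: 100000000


Decoding step by step:
Bits 100 -> B
Bits 00 -> C
Bits 00 -> C
Bits 00 -> C


Decoded message: BCCC


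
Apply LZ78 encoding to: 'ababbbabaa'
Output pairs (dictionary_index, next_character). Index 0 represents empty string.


LZ78 encoding steps:
Dictionary: {0: ''}
Step 1: w='' (idx 0), next='a' -> output (0, 'a'), add 'a' as idx 1
Step 2: w='' (idx 0), next='b' -> output (0, 'b'), add 'b' as idx 2
Step 3: w='a' (idx 1), next='b' -> output (1, 'b'), add 'ab' as idx 3
Step 4: w='b' (idx 2), next='b' -> output (2, 'b'), add 'bb' as idx 4
Step 5: w='ab' (idx 3), next='a' -> output (3, 'a'), add 'aba' as idx 5
Step 6: w='a' (idx 1), end of input -> output (1, '')


Encoded: [(0, 'a'), (0, 'b'), (1, 'b'), (2, 'b'), (3, 'a'), (1, '')]


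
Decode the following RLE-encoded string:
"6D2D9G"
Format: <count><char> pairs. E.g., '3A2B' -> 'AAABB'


Expanding each <count><char> pair:
  6D -> 'DDDDDD'
  2D -> 'DD'
  9G -> 'GGGGGGGGG'

Decoded = DDDDDDDDGGGGGGGGG


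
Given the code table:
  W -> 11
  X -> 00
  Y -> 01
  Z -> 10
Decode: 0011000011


Decoding:
00 -> X
11 -> W
00 -> X
00 -> X
11 -> W


Result: XWXXW


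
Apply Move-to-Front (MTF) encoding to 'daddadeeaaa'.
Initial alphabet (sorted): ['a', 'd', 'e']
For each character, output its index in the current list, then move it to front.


MTF encoding:
'd': index 1 in ['a', 'd', 'e'] -> ['d', 'a', 'e']
'a': index 1 in ['d', 'a', 'e'] -> ['a', 'd', 'e']
'd': index 1 in ['a', 'd', 'e'] -> ['d', 'a', 'e']
'd': index 0 in ['d', 'a', 'e'] -> ['d', 'a', 'e']
'a': index 1 in ['d', 'a', 'e'] -> ['a', 'd', 'e']
'd': index 1 in ['a', 'd', 'e'] -> ['d', 'a', 'e']
'e': index 2 in ['d', 'a', 'e'] -> ['e', 'd', 'a']
'e': index 0 in ['e', 'd', 'a'] -> ['e', 'd', 'a']
'a': index 2 in ['e', 'd', 'a'] -> ['a', 'e', 'd']
'a': index 0 in ['a', 'e', 'd'] -> ['a', 'e', 'd']
'a': index 0 in ['a', 'e', 'd'] -> ['a', 'e', 'd']


Output: [1, 1, 1, 0, 1, 1, 2, 0, 2, 0, 0]


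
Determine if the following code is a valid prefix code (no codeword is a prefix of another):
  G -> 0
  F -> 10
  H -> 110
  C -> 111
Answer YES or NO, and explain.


Checking each pair (does one codeword prefix another?):
  G='0' vs F='10': no prefix
  G='0' vs H='110': no prefix
  G='0' vs C='111': no prefix
  F='10' vs G='0': no prefix
  F='10' vs H='110': no prefix
  F='10' vs C='111': no prefix
  H='110' vs G='0': no prefix
  H='110' vs F='10': no prefix
  H='110' vs C='111': no prefix
  C='111' vs G='0': no prefix
  C='111' vs F='10': no prefix
  C='111' vs H='110': no prefix
No violation found over all pairs.

YES -- this is a valid prefix code. No codeword is a prefix of any other codeword.


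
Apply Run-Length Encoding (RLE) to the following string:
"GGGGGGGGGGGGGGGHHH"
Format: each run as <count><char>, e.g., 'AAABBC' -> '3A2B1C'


Scanning runs left to right:
  i=0: run of 'G' x 15 -> '15G'
  i=15: run of 'H' x 3 -> '3H'

RLE = 15G3H


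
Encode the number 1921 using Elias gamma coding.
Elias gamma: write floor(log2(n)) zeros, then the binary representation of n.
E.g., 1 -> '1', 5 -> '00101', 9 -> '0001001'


num_bits = floor(log2(1921)) + 1 = 11
leading_zeros = num_bits - 1 = 10
binary(1921) = 11110000001

Elias gamma(1921) = '0000000000' + '11110000001' = 000000000011110000001 (21 bits)


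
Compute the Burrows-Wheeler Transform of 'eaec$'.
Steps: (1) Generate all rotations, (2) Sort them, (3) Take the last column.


Rotations (sorted):
  0: $eaec -> last char: c
  1: aec$e -> last char: e
  2: c$eae -> last char: e
  3: eaec$ -> last char: $
  4: ec$ea -> last char: a


BWT = cee$a


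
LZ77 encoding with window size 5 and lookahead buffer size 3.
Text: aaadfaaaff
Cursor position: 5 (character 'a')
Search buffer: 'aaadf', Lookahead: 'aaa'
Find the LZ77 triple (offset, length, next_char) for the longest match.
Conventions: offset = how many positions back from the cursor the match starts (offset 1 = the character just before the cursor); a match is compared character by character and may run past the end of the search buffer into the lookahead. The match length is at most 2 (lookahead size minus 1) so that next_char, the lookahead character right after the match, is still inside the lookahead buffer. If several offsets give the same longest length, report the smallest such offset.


Try each offset into the search buffer:
  offset=1 (pos 4, char 'f'): match length 0
  offset=2 (pos 3, char 'd'): match length 0
  offset=3 (pos 2, char 'a'): match length 1
  offset=4 (pos 1, char 'a'): match length 2
  offset=5 (pos 0, char 'a'): match length 2
Longest match has length 2, found at offsets 4, 5; take the smallest, offset 4.
next_char = character at position 5 + 2 = 7 -> 'a'

Best match: offset=4, length=2 (matching 'aa' starting at position 1)
LZ77 triple: (4, 2, 'a')


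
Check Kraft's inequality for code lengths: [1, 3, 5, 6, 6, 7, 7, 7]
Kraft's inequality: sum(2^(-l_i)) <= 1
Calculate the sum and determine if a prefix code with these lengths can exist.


Sum = 2^(-1) + 2^(-3) + 2^(-5) + 2^(-6) + 2^(-6) + 2^(-7) + 2^(-7) + 2^(-7)
    = 0.5 + 0.125 + 0.03125 + 0.015625 + 0.015625 + 0.0078125 + 0.0078125 + 0.0078125
    = 91/128 = 0.7109375
Since 0.7109375 <= 1, Kraft's inequality IS satisfied.
A prefix code with these lengths CAN exist.

Kraft sum = 0.7109375. Satisfied.


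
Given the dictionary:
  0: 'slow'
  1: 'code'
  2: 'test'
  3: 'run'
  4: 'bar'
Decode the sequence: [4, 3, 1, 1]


Look up each index in the dictionary:
  4 -> 'bar'
  3 -> 'run'
  1 -> 'code'
  1 -> 'code'

Decoded: "bar run code code"


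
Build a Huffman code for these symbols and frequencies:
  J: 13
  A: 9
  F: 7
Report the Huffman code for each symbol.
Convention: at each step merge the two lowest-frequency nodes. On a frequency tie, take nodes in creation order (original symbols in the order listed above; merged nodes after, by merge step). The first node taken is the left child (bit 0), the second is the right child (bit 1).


Huffman tree construction:
Step 1: Merge F(7) + A(9) = 16
Step 2: Merge J(13) + (F+A)(16) = 29
Read each symbol's code off the tree from the root (left child = 0, right child = 1).

Codes:
  J: 0 (length 1)
  A: 11 (length 2)
  F: 10 (length 2)
Average code length: 45/29 = 1.5517 bits/symbol


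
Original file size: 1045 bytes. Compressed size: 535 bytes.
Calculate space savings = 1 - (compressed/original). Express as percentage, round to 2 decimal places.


ratio = compressed/original = 535/1045 = 0.511962
savings = 1 - ratio = 1 - 0.511962 = 0.488038
as a percentage: 0.488038 * 100 = 48.8%

Space savings = 1 - 535/1045 = 48.8%


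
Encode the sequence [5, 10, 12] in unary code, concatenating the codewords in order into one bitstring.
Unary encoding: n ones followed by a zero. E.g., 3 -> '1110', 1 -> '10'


Encode each number as n ones followed by a terminating 0:
  5 -> 111110 (6 bits)
  10 -> 11111111110 (11 bits)
  12 -> 1111111111110 (13 bits)
Total length = 6 + 11 + 13 = 30 bits.

Unary([5, 10, 12]) = 111110111111111101111111111110 (30 bits)


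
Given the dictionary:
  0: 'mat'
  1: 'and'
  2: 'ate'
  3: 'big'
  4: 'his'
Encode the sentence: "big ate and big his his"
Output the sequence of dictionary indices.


Look up each word in the dictionary:
  'big' -> 3
  'ate' -> 2
  'and' -> 1
  'big' -> 3
  'his' -> 4
  'his' -> 4

Encoded: [3, 2, 1, 3, 4, 4]


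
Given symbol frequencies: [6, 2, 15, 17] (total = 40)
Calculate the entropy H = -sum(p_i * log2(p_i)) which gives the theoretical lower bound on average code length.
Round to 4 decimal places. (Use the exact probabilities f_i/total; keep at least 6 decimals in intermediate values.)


Per-symbol terms -p_i * log2(p_i) with p_i = f_i/40:
  p = 6/40 = 0.150000: log2(p) = -2.736966, -p*log2(p) = 0.410545
  p = 2/40 = 0.050000: log2(p) = -4.321928, -p*log2(p) = 0.216096
  p = 15/40 = 0.375000: log2(p) = -1.415037, -p*log2(p) = 0.530639
  p = 17/40 = 0.425000: log2(p) = -1.234465, -p*log2(p) = 0.524648
H = 0.410545 + 0.216096 + 0.530639 + 0.524648 = 1.681928

H = 1.6819 bits/symbol


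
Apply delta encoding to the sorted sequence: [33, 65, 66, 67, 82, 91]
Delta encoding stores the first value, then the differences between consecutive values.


First value: 33
Deltas:
  65 - 33 = 32
  66 - 65 = 1
  67 - 66 = 1
  82 - 67 = 15
  91 - 82 = 9


Delta encoded: [33, 32, 1, 1, 15, 9]


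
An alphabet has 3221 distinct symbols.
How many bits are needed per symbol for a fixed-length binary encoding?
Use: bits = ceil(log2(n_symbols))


log2(3221) = 11.6533
Bracket: 2^11 = 2048 < 3221 <= 2^12 = 4096
So ceil(log2(3221)) = 12

bits = ceil(log2(3221)) = ceil(11.6533) = 12 bits


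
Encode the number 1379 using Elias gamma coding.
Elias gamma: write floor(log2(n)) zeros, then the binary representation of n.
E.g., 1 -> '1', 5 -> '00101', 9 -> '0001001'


num_bits = floor(log2(1379)) + 1 = 11
leading_zeros = num_bits - 1 = 10
binary(1379) = 10101100011

Elias gamma(1379) = '0000000000' + '10101100011' = 000000000010101100011 (21 bits)


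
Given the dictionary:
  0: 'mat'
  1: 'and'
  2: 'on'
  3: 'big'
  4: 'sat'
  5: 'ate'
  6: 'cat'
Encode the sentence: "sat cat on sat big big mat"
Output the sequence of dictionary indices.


Look up each word in the dictionary:
  'sat' -> 4
  'cat' -> 6
  'on' -> 2
  'sat' -> 4
  'big' -> 3
  'big' -> 3
  'mat' -> 0

Encoded: [4, 6, 2, 4, 3, 3, 0]


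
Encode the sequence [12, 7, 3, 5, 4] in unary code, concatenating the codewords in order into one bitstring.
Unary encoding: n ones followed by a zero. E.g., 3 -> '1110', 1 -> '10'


Encode each number as n ones followed by a terminating 0:
  12 -> 1111111111110 (13 bits)
  7 -> 11111110 (8 bits)
  3 -> 1110 (4 bits)
  5 -> 111110 (6 bits)
  4 -> 11110 (5 bits)
Total length = 13 + 8 + 4 + 6 + 5 = 36 bits.

Unary([12, 7, 3, 5, 4]) = 111111111111011111110111011111011110 (36 bits)


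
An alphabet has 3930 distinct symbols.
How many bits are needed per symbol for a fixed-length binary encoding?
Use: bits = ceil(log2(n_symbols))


log2(3930) = 11.9403
Bracket: 2^11 = 2048 < 3930 <= 2^12 = 4096
So ceil(log2(3930)) = 12

bits = ceil(log2(3930)) = ceil(11.9403) = 12 bits


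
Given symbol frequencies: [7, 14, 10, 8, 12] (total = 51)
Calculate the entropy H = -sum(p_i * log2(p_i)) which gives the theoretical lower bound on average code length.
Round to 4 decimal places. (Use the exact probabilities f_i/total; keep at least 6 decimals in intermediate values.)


Per-symbol terms -p_i * log2(p_i) with p_i = f_i/51:
  p = 7/51 = 0.137255: log2(p) = -2.865070, -p*log2(p) = 0.393245
  p = 14/51 = 0.274510: log2(p) = -1.865070, -p*log2(p) = 0.511980
  p = 10/51 = 0.196078: log2(p) = -2.350497, -p*log2(p) = 0.460882
  p = 8/51 = 0.156863: log2(p) = -2.672425, -p*log2(p) = 0.419204
  p = 12/51 = 0.235294: log2(p) = -2.087463, -p*log2(p) = 0.491168
H = 0.393245 + 0.511980 + 0.460882 + 0.419204 + 0.491168 = 2.276479

H = 2.2765 bits/symbol


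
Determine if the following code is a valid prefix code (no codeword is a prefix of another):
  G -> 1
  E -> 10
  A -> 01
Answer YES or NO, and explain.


Checking each pair (does one codeword prefix another?):
  G='1' vs E='10': prefix -- VIOLATION

NO -- this is NOT a valid prefix code. G (1) is a prefix of E (10).


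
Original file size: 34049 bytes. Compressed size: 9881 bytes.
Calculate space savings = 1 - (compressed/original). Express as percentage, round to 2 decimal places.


ratio = compressed/original = 9881/34049 = 0.290199
savings = 1 - ratio = 1 - 0.290199 = 0.709801
as a percentage: 0.709801 * 100 = 70.98%

Space savings = 1 - 9881/34049 = 70.98%


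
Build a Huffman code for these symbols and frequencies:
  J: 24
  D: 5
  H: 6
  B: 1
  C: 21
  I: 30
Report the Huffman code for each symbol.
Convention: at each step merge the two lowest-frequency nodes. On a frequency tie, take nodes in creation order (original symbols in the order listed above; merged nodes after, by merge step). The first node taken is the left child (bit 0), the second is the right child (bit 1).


Huffman tree construction:
Step 1: Merge B(1) + D(5) = 6
Step 2: Merge H(6) + (B+D)(6) = 12
Step 3: Merge (H+(B+D))(12) + C(21) = 33
Step 4: Merge J(24) + I(30) = 54
Step 5: Merge ((H+(B+D))+C)(33) + (J+I)(54) = 87
Read each symbol's code off the tree from the root (left child = 0, right child = 1).

Codes:
  J: 10 (length 2)
  D: 0011 (length 4)
  H: 000 (length 3)
  B: 0010 (length 4)
  C: 01 (length 2)
  I: 11 (length 2)
Average code length: 192/87 = 2.2069 bits/symbol


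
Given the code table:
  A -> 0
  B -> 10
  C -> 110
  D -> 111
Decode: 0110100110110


Decoding:
0 -> A
110 -> C
10 -> B
0 -> A
110 -> C
110 -> C


Result: ACBACC


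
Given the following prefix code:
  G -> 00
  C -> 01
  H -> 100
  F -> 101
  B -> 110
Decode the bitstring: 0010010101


Decoding step by step:
Bits 00 -> G
Bits 100 -> H
Bits 101 -> F
Bits 01 -> C


Decoded message: GHFC


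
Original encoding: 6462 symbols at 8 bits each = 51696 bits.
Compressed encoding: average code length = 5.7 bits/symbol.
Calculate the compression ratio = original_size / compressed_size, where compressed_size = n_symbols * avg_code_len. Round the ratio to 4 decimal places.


original_size = n_symbols * orig_bits = 6462 * 8 = 51696 bits
compressed_size = n_symbols * avg_code_len = 6462 * 5.7 = 36833.4 bits
ratio = original_size / compressed_size = 51696 / 36833.4 = 1.4035

Compression ratio = 1.4035


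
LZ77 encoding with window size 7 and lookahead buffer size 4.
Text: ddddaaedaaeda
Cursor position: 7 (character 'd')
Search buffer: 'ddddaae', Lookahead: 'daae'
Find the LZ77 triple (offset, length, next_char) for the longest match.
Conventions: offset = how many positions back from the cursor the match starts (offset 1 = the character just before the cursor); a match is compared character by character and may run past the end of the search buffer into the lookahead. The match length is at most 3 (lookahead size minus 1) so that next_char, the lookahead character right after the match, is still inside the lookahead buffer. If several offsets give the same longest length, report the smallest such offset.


Try each offset into the search buffer:
  offset=1 (pos 6, char 'e'): match length 0
  offset=2 (pos 5, char 'a'): match length 0
  offset=3 (pos 4, char 'a'): match length 0
  offset=4 (pos 3, char 'd'): match length 3
  offset=5 (pos 2, char 'd'): match length 1
  offset=6 (pos 1, char 'd'): match length 1
  offset=7 (pos 0, char 'd'): match length 1
Longest match has length 3 at offset 4.
next_char = character at position 7 + 3 = 10 -> 'e'

Best match: offset=4, length=3 (matching 'daa' starting at position 3)
LZ77 triple: (4, 3, 'e')


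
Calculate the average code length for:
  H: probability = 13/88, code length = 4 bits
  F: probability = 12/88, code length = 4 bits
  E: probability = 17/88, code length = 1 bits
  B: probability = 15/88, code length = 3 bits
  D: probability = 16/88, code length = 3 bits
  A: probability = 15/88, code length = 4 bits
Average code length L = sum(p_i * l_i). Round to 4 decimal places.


Weighted contributions p_i * l_i:
  H: (13/88) * 4 = 52/88
  F: (12/88) * 4 = 48/88
  E: (17/88) * 1 = 17/88
  B: (15/88) * 3 = 45/88
  D: (16/88) * 3 = 48/88
  A: (15/88) * 4 = 60/88
Sum = (52 + 48 + 17 + 45 + 48 + 60)/88 = 270/88

L = 270/88 = 3.0682 bits/symbol


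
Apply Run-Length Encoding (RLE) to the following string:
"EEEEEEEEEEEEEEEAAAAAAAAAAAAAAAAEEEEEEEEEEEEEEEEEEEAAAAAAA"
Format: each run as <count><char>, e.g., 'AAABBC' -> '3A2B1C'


Scanning runs left to right:
  i=0: run of 'E' x 15 -> '15E'
  i=15: run of 'A' x 16 -> '16A'
  i=31: run of 'E' x 19 -> '19E'
  i=50: run of 'A' x 7 -> '7A'

RLE = 15E16A19E7A


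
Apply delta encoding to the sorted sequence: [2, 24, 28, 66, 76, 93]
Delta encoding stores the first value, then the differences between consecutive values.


First value: 2
Deltas:
  24 - 2 = 22
  28 - 24 = 4
  66 - 28 = 38
  76 - 66 = 10
  93 - 76 = 17


Delta encoded: [2, 22, 4, 38, 10, 17]


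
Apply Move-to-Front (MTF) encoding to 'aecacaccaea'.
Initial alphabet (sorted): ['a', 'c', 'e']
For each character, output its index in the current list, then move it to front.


MTF encoding:
'a': index 0 in ['a', 'c', 'e'] -> ['a', 'c', 'e']
'e': index 2 in ['a', 'c', 'e'] -> ['e', 'a', 'c']
'c': index 2 in ['e', 'a', 'c'] -> ['c', 'e', 'a']
'a': index 2 in ['c', 'e', 'a'] -> ['a', 'c', 'e']
'c': index 1 in ['a', 'c', 'e'] -> ['c', 'a', 'e']
'a': index 1 in ['c', 'a', 'e'] -> ['a', 'c', 'e']
'c': index 1 in ['a', 'c', 'e'] -> ['c', 'a', 'e']
'c': index 0 in ['c', 'a', 'e'] -> ['c', 'a', 'e']
'a': index 1 in ['c', 'a', 'e'] -> ['a', 'c', 'e']
'e': index 2 in ['a', 'c', 'e'] -> ['e', 'a', 'c']
'a': index 1 in ['e', 'a', 'c'] -> ['a', 'e', 'c']


Output: [0, 2, 2, 2, 1, 1, 1, 0, 1, 2, 1]


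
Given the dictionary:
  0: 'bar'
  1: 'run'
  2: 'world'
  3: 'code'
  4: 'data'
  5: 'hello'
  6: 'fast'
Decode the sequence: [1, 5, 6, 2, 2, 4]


Look up each index in the dictionary:
  1 -> 'run'
  5 -> 'hello'
  6 -> 'fast'
  2 -> 'world'
  2 -> 'world'
  4 -> 'data'

Decoded: "run hello fast world world data"


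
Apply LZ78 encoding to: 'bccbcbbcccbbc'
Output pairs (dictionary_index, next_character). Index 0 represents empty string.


LZ78 encoding steps:
Dictionary: {0: ''}
Step 1: w='' (idx 0), next='b' -> output (0, 'b'), add 'b' as idx 1
Step 2: w='' (idx 0), next='c' -> output (0, 'c'), add 'c' as idx 2
Step 3: w='c' (idx 2), next='b' -> output (2, 'b'), add 'cb' as idx 3
Step 4: w='cb' (idx 3), next='b' -> output (3, 'b'), add 'cbb' as idx 4
Step 5: w='c' (idx 2), next='c' -> output (2, 'c'), add 'cc' as idx 5
Step 6: w='cbb' (idx 4), next='c' -> output (4, 'c'), add 'cbbc' as idx 6


Encoded: [(0, 'b'), (0, 'c'), (2, 'b'), (3, 'b'), (2, 'c'), (4, 'c')]


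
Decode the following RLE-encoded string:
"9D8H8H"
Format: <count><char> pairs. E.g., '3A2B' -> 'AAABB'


Expanding each <count><char> pair:
  9D -> 'DDDDDDDDD'
  8H -> 'HHHHHHHH'
  8H -> 'HHHHHHHH'

Decoded = DDDDDDDDDHHHHHHHHHHHHHHHH


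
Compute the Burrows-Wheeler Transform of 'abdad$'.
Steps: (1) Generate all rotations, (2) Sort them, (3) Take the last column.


Rotations (sorted):
  0: $abdad -> last char: d
  1: abdad$ -> last char: $
  2: ad$abd -> last char: d
  3: bdad$a -> last char: a
  4: d$abda -> last char: a
  5: dad$ab -> last char: b


BWT = d$daab


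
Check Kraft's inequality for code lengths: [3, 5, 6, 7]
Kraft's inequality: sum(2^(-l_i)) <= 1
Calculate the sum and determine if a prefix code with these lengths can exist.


Sum = 2^(-3) + 2^(-5) + 2^(-6) + 2^(-7)
    = 0.125 + 0.03125 + 0.015625 + 0.0078125
    = 23/128 = 0.1796875
Since 0.1796875 <= 1, Kraft's inequality IS satisfied.
A prefix code with these lengths CAN exist.

Kraft sum = 0.1796875. Satisfied.
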